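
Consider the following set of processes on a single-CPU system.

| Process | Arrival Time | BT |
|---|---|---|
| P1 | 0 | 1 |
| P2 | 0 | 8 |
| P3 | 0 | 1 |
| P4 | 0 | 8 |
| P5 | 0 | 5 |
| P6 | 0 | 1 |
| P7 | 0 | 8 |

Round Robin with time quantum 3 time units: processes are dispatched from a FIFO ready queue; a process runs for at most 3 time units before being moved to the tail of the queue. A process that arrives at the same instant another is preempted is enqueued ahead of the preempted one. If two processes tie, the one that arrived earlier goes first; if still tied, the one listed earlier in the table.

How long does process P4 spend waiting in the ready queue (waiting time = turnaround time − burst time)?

Gantt: | P1 0-1 | P2 1-4 | P3 4-5 | P4 5-8 | P5 8-11 | P6 11-12 | P7 12-15 | P2 15-18 | P4 18-21 | P5 21-23 | P7 23-26 | P2 26-28 | P4 28-30 | P7 30-32 |
Completion: P1=1  P2=28  P3=5  P4=30  P5=23  P6=12  P7=32
Waiting(P4) = turnaround − burst = 30 − 8 = 22

22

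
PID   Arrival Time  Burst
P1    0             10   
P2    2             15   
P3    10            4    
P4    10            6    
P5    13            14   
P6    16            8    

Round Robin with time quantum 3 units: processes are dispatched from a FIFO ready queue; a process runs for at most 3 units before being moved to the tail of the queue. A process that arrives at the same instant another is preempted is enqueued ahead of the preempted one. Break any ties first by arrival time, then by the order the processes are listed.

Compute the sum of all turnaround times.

200

Timeline: | P1 0-3 | P2 3-6 | P1 6-9 | P2 9-12 | P1 12-15 | P3 15-18 | P4 18-21 | P2 21-24 | P5 24-27 | P1 27-28 | P6 28-31 | P3 31-32 | P4 32-35 | P2 35-38 | P5 38-41 | P6 41-44 | P2 44-47 | P5 47-50 | P6 50-52 | P5 52-57 |
Completion: P1=28  P2=47  P3=32  P4=35  P5=57  P6=52
Turnaround (C−A): P1=28  P2=45  P3=22  P4=25  P5=44  P6=36
Turnaround = completion − arrival: P1=28, P2=45, P3=22, P4=25, P5=44, P6=36
Total turnaround = 28 + 45 + 22 + 25 + 44 + 36 = 200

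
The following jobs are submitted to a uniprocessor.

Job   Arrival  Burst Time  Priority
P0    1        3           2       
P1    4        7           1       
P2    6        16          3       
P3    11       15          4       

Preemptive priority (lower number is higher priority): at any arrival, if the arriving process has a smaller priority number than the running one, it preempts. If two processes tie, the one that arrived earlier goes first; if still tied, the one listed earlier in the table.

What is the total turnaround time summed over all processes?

62

Timeline: | idle 0-1 | P0 1-4 | P1 4-11 | P2 11-27 | P3 27-42 |
Completion: P0=4  P1=11  P2=27  P3=42
Turnaround (C−A): P0=3  P1=7  P2=21  P3=31
Turnaround = completion − arrival: P0=3, P1=7, P2=21, P3=31
Total turnaround = 3 + 7 + 21 + 31 = 62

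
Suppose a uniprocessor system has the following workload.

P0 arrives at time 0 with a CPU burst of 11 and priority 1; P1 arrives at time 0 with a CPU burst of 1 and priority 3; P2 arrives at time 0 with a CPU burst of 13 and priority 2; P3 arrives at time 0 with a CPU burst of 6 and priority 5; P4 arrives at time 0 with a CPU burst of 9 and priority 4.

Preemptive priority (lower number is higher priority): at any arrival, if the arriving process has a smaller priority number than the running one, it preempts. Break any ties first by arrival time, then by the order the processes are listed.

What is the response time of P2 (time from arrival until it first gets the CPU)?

Schedule: | P0 0-11 | P2 11-24 | P1 24-25 | P4 25-34 | P3 34-40 |
Completion: P0=11  P1=25  P2=24  P3=40  P4=34
Turnaround (C−A): P0=11  P1=25  P2=24  P3=40  P4=34
Response(P2) = first start − arrival = 11 − 0 = 11

11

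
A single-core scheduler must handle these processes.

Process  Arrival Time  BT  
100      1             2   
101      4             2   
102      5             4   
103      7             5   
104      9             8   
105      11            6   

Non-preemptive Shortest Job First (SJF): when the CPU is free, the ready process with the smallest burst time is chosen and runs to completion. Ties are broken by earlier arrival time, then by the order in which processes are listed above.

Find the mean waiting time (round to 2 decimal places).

3.33

Schedule: | idle 0-1 | 100 1-3 | idle 3-4 | 101 4-6 | 102 6-10 | 103 10-15 | 105 15-21 | 104 21-29 |
Completion: 100=3  101=6  102=10  103=15  104=29  105=21
Waiting times: 100=0, 101=0, 102=1, 103=3, 104=12, 105=4
Average waiting = (0+0+1+3+12+4) / 6 = 20/6 = 3.33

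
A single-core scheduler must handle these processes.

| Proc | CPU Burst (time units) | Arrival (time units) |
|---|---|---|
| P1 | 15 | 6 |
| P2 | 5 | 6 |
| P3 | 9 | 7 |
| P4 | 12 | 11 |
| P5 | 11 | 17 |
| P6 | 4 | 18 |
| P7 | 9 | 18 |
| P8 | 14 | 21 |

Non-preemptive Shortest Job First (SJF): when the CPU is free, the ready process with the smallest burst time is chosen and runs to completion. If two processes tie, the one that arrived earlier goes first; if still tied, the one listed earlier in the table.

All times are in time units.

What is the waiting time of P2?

0

Gantt: | idle 0-6 | P2 6-11 | P3 11-20 | P6 20-24 | P7 24-33 | P5 33-44 | P4 44-56 | P8 56-70 | P1 70-85 |
Completion: P1=85  P2=11  P3=20  P4=56  P5=44  P6=24  P7=33  P8=70
Turnaround (C−A): P1=79  P2=5  P3=13  P4=45  P5=27  P6=6  P7=15  P8=49
Waiting(P2) = turnaround − burst = 5 − 5 = 0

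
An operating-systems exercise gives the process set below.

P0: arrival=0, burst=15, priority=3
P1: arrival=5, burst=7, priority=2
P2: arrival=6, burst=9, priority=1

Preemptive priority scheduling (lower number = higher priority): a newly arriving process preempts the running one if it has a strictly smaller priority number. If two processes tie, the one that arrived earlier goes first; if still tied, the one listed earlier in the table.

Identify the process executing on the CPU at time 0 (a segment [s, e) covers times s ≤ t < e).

P0

Timeline: | P0 0-5 | P1 5-6 | P2 6-15 | P1 15-21 | P0 21-31 |
Completion: P0=31  P1=21  P2=15
Turnaround (C−A): P0=31  P1=16  P2=9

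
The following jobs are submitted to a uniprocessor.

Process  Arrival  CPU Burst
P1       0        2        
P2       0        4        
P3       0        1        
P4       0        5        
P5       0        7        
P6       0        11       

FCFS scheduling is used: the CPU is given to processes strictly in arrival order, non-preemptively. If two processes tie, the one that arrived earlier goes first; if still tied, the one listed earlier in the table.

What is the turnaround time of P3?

7

Timeline: | P1 0-2 | P2 2-6 | P3 6-7 | P4 7-12 | P5 12-19 | P6 19-30 |
Completion: P1=2  P2=6  P3=7  P4=12  P5=19  P6=30
Turnaround (C−A): P1=2  P2=6  P3=7  P4=12  P5=19  P6=30
Turnaround(P3) = completion − arrival = 7 − 0 = 7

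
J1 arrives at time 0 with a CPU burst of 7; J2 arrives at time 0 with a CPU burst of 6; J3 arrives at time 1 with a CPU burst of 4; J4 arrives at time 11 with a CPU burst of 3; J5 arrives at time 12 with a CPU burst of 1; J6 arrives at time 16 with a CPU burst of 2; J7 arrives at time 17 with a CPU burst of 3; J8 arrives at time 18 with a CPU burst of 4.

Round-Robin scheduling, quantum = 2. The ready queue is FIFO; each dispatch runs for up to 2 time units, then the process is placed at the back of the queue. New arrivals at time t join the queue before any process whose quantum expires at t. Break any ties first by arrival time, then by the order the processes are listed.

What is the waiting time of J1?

Timeline: | J1 0-2 | J2 2-4 | J3 4-6 | J1 6-8 | J2 8-10 | J3 10-12 | J1 12-14 | J2 14-16 | J4 16-18 | J5 18-19 | J1 19-20 | J6 20-22 | J7 22-24 | J8 24-26 | J4 26-27 | J7 27-28 | J8 28-30 |
Completion: J1=20  J2=16  J3=12  J4=27  J5=19  J6=22  J7=28  J8=30
Turnaround (C−A): J1=20  J2=16  J3=11  J4=16  J5=7  J6=6  J7=11  J8=12
Waiting(J1) = turnaround − burst = 20 − 7 = 13

13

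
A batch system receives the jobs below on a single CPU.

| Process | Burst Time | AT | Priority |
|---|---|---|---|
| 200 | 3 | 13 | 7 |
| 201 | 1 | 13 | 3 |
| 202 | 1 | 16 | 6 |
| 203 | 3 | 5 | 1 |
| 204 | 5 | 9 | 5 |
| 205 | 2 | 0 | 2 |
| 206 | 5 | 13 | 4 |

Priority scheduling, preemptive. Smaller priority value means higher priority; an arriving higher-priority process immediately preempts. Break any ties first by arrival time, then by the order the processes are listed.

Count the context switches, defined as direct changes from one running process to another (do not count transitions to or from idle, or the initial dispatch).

5

Schedule: | 205 0-2 | idle 2-5 | 203 5-8 | idle 8-9 | 204 9-13 | 201 13-14 | 206 14-19 | 204 19-20 | 202 20-21 | 200 21-24 |
Completion: 200=24  201=14  202=21  203=8  204=20  205=2  206=19
Turnaround (C−A): 200=11  201=1  202=5  203=3  204=11  205=2  206=6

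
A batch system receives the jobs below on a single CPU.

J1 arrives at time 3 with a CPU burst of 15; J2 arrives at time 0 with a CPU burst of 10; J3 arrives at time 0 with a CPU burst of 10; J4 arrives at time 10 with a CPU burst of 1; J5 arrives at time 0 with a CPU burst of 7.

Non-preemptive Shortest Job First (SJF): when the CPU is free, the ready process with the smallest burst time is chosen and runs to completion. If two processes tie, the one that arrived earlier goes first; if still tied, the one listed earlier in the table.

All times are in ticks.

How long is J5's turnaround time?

7

Schedule: | J5 0-7 | J2 7-17 | J4 17-18 | J3 18-28 | J1 28-43 |
Completion: J1=43  J2=17  J3=28  J4=18  J5=7
Turnaround (C−A): J1=40  J2=17  J3=28  J4=8  J5=7
Turnaround(J5) = completion − arrival = 7 − 0 = 7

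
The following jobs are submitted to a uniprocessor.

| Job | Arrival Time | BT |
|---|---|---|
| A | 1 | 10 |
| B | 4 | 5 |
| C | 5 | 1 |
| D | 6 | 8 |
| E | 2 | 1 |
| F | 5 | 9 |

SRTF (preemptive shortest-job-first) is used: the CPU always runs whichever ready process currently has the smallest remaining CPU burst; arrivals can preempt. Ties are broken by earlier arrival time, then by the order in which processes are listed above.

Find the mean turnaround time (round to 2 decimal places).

Timeline: | idle 0-1 | A 1-2 | E 2-3 | A 3-4 | B 4-5 | C 5-6 | B 6-10 | A 10-18 | D 18-26 | F 26-35 |
Completion: A=18  B=10  C=6  D=26  E=3  F=35
Turnaround times: A=17, B=6, C=1, D=20, E=1, F=30
Average turnaround = (17+6+1+20+1+30) / 6 = 75/6 = 12.50

12.50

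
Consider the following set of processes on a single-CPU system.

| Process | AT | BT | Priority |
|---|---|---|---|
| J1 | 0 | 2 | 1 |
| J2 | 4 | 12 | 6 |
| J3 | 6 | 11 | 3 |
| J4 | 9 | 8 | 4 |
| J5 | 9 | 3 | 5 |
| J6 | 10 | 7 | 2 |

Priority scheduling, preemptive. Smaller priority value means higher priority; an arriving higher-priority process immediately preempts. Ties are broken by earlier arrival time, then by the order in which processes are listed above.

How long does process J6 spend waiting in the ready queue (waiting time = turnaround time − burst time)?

Gantt: | J1 0-2 | idle 2-4 | J2 4-6 | J3 6-10 | J6 10-17 | J3 17-24 | J4 24-32 | J5 32-35 | J2 35-45 |
Completion: J1=2  J2=45  J3=24  J4=32  J5=35  J6=17
Waiting(J6) = turnaround − burst = 7 − 7 = 0

0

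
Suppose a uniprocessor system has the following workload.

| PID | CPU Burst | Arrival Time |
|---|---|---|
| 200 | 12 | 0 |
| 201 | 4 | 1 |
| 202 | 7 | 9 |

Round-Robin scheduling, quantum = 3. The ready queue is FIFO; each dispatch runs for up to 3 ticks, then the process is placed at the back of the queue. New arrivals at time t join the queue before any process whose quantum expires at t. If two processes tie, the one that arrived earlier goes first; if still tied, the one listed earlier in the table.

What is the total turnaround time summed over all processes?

45

Schedule: | 200 0-3 | 201 3-6 | 200 6-9 | 201 9-10 | 202 10-13 | 200 13-16 | 202 16-19 | 200 19-22 | 202 22-23 |
Completion: 200=22  201=10  202=23
Turnaround (C−A): 200=22  201=9  202=14
Turnaround = completion − arrival: 200=22, 201=9, 202=14
Total turnaround = 22 + 9 + 14 = 45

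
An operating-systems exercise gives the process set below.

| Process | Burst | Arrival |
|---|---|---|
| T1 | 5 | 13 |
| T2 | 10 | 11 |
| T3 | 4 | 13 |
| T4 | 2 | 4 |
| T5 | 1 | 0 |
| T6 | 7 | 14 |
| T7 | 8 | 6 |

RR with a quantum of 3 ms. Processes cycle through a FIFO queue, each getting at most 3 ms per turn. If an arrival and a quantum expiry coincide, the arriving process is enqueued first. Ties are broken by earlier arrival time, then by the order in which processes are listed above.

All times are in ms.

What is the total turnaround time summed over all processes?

105

Schedule: | T5 0-1 | idle 1-4 | T4 4-6 | T7 6-12 | T2 12-15 | T7 15-17 | T1 17-20 | T3 20-23 | T6 23-26 | T2 26-29 | T1 29-31 | T3 31-32 | T6 32-35 | T2 35-38 | T6 38-39 | T2 39-40 |
Completion: T1=31  T2=40  T3=32  T4=6  T5=1  T6=39  T7=17
Turnaround = completion − arrival: T1=18, T2=29, T3=19, T4=2, T5=1, T6=25, T7=11
Total turnaround = 18 + 29 + 19 + 2 + 1 + 25 + 11 = 105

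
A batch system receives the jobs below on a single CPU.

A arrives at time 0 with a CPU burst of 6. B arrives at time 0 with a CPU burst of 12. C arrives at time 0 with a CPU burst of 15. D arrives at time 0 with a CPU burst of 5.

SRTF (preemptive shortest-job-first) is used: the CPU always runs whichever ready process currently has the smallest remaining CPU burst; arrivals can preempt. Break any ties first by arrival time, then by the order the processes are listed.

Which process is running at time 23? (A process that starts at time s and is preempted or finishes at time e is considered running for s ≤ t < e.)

C

Schedule: | D 0-5 | A 5-11 | B 11-23 | C 23-38 |
Completion: A=11  B=23  C=38  D=5
Turnaround (C−A): A=11  B=23  C=38  D=5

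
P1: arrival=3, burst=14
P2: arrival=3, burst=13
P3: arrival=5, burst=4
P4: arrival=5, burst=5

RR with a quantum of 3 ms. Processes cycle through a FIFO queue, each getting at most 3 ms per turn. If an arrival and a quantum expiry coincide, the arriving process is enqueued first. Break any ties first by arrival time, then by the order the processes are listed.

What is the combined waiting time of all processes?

71

Gantt: | idle 0-3 | P1 3-6 | P2 6-9 | P3 9-12 | P4 12-15 | P1 15-18 | P2 18-21 | P3 21-22 | P4 22-24 | P1 24-27 | P2 27-30 | P1 30-33 | P2 33-36 | P1 36-38 | P2 38-39 |
Completion: P1=38  P2=39  P3=22  P4=24
Waiting = turnaround − burst: P1=21, P2=23, P3=13, P4=14
Total waiting = 21 + 23 + 13 + 14 = 71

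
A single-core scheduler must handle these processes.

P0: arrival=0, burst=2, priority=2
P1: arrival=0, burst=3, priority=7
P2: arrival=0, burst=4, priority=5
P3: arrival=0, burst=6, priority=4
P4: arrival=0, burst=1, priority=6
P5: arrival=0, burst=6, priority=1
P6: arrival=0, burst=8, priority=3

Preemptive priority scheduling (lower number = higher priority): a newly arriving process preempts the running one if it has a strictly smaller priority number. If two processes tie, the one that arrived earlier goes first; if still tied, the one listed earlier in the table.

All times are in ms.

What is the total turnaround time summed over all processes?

135

Timeline: | P5 0-6 | P0 6-8 | P6 8-16 | P3 16-22 | P2 22-26 | P4 26-27 | P1 27-30 |
Completion: P0=8  P1=30  P2=26  P3=22  P4=27  P5=6  P6=16
Turnaround = completion − arrival: P0=8, P1=30, P2=26, P3=22, P4=27, P5=6, P6=16
Total turnaround = 8 + 30 + 26 + 22 + 27 + 6 + 16 = 135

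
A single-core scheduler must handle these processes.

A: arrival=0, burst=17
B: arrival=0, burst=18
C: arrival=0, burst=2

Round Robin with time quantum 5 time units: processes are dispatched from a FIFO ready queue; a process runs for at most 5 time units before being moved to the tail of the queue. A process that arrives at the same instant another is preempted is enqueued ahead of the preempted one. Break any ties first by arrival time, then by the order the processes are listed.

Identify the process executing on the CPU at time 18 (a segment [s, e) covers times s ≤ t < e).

B

Schedule: | A 0-5 | B 5-10 | C 10-12 | A 12-17 | B 17-22 | A 22-27 | B 27-32 | A 32-34 | B 34-37 |
Completion: A=34  B=37  C=12
Turnaround (C−A): A=34  B=37  C=12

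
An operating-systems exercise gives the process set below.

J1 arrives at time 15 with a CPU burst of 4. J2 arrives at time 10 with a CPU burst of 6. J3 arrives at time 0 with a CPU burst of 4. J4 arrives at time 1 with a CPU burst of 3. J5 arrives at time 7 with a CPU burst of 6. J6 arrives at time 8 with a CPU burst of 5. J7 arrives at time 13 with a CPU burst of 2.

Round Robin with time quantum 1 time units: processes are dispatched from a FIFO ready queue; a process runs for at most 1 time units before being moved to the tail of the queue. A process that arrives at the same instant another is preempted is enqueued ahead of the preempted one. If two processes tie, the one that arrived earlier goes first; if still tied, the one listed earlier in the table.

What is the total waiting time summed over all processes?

58

Timeline: | J3 0-1 | J4 1-2 | J3 2-3 | J4 3-4 | J3 4-5 | J4 5-6 | J3 6-7 | J5 7-8 | J6 8-9 | J5 9-10 | J6 10-11 | J2 11-12 | J5 12-13 | J6 13-14 | J2 14-15 | J7 15-16 | J5 16-17 | J6 17-18 | J1 18-19 | J2 19-20 | J7 20-21 | J5 21-22 | J6 22-23 | J1 23-24 | J2 24-25 | J5 25-26 | J1 26-27 | J2 27-28 | J1 28-29 | J2 29-30 |
Completion: J1=29  J2=30  J3=7  J4=6  J5=26  J6=23  J7=21
Turnaround (C−A): J1=14  J2=20  J3=7  J4=5  J5=19  J6=15  J7=8
Waiting = turnaround − burst: J1=10, J2=14, J3=3, J4=2, J5=13, J6=10, J7=6
Total waiting = 10 + 14 + 3 + 2 + 13 + 10 + 6 = 58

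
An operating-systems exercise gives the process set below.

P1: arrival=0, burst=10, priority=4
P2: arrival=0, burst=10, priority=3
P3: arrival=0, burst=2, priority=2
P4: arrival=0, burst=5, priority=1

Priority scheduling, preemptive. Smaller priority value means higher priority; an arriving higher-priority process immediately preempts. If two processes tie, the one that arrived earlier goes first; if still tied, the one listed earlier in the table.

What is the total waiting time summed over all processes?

Schedule: | P4 0-5 | P3 5-7 | P2 7-17 | P1 17-27 |
Completion: P1=27  P2=17  P3=7  P4=5
Waiting = turnaround − burst: P1=17, P2=7, P3=5, P4=0
Total waiting = 17 + 7 + 5 + 0 = 29

29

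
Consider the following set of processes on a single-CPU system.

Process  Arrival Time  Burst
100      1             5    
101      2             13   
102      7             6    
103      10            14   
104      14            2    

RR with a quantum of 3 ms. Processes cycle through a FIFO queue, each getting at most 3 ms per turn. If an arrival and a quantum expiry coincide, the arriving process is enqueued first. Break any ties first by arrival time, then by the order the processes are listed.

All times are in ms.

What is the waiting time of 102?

8

Timeline: | idle 0-1 | 100 1-4 | 101 4-7 | 100 7-9 | 102 9-12 | 101 12-15 | 103 15-18 | 102 18-21 | 104 21-23 | 101 23-26 | 103 26-29 | 101 29-32 | 103 32-35 | 101 35-36 | 103 36-41 |
Completion: 100=9  101=36  102=21  103=41  104=23
Turnaround (C−A): 100=8  101=34  102=14  103=31  104=9
Waiting(102) = turnaround − burst = 14 − 6 = 8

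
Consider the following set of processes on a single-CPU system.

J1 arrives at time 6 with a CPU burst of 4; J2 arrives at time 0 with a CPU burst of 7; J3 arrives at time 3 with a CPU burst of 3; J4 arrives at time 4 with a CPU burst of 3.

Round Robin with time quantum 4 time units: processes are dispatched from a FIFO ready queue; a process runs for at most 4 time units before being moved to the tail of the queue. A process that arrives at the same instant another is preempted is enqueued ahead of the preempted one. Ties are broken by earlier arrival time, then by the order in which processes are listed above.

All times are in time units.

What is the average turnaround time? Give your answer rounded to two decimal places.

Timeline: | J2 0-4 | J3 4-7 | J4 7-10 | J2 10-13 | J1 13-17 |
Completion: J1=17  J2=13  J3=7  J4=10
Turnaround times: J1=11, J2=13, J3=4, J4=6
Average turnaround = (11+13+4+6) / 4 = 34/4 = 8.50

8.50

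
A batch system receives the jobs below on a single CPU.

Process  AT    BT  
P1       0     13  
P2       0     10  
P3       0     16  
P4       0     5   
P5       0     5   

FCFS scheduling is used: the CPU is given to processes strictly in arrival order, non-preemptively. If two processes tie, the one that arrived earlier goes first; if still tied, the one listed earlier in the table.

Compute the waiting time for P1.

0

Schedule: | P1 0-13 | P2 13-23 | P3 23-39 | P4 39-44 | P5 44-49 |
Completion: P1=13  P2=23  P3=39  P4=44  P5=49
Waiting(P1) = turnaround − burst = 13 − 13 = 0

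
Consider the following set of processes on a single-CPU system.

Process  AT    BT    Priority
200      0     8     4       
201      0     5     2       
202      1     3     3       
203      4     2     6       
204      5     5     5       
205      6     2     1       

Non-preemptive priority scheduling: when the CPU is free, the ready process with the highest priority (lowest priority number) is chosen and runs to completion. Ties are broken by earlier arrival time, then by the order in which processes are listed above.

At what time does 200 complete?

18

Timeline: | 201 0-5 | 202 5-8 | 205 8-10 | 200 10-18 | 204 18-23 | 203 23-25 |
Completion: 200=18  201=5  202=8  203=25  204=23  205=10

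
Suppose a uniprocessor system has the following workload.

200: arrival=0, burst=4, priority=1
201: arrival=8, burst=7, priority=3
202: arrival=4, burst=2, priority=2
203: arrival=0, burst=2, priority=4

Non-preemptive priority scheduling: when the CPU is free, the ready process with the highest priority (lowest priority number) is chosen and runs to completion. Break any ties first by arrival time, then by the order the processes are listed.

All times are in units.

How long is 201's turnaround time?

7

Timeline: | 200 0-4 | 202 4-6 | 203 6-8 | 201 8-15 |
Completion: 200=4  201=15  202=6  203=8
Turnaround (C−A): 200=4  201=7  202=2  203=8
Turnaround(201) = completion − arrival = 15 − 8 = 7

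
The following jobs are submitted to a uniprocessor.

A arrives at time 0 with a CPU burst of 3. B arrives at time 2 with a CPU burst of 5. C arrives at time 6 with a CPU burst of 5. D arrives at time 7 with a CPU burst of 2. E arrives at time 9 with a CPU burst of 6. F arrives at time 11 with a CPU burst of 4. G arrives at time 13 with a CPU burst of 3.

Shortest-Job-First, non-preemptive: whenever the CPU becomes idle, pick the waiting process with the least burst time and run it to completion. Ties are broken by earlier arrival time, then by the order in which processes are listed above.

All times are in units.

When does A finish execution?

Schedule: | A 0-3 | B 3-8 | D 8-10 | C 10-15 | G 15-18 | F 18-22 | E 22-28 |
Completion: A=3  B=8  C=15  D=10  E=28  F=22  G=18
Turnaround (C−A): A=3  B=6  C=9  D=3  E=19  F=11  G=5

3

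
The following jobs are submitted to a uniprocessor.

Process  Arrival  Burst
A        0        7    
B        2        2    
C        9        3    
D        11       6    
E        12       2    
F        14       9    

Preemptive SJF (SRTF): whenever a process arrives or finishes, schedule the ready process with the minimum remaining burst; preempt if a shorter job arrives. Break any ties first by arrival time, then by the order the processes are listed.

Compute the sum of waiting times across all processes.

Gantt: | A 0-2 | B 2-4 | A 4-9 | C 9-12 | E 12-14 | D 14-20 | F 20-29 |
Completion: A=9  B=4  C=12  D=20  E=14  F=29
Turnaround (C−A): A=9  B=2  C=3  D=9  E=2  F=15
Waiting = turnaround − burst: A=2, B=0, C=0, D=3, E=0, F=6
Total waiting = 2 + 0 + 0 + 3 + 0 + 6 = 11

11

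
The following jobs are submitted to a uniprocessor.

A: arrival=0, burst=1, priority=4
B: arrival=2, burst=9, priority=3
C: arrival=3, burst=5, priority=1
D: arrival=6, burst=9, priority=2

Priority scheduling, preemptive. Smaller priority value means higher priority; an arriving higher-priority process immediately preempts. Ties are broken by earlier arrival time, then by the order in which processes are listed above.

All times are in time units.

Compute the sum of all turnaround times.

40

Timeline: | A 0-1 | idle 1-2 | B 2-3 | C 3-8 | D 8-17 | B 17-25 |
Completion: A=1  B=25  C=8  D=17
Turnaround = completion − arrival: A=1, B=23, C=5, D=11
Total turnaround = 1 + 23 + 5 + 11 = 40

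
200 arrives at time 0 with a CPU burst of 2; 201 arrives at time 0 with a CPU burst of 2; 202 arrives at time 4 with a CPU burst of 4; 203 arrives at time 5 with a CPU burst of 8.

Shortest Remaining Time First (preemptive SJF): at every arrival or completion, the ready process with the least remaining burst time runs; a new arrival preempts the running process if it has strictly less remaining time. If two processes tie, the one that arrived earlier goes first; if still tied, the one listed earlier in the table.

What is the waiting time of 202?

Gantt: | 200 0-2 | 201 2-4 | 202 4-8 | 203 8-16 |
Completion: 200=2  201=4  202=8  203=16
Turnaround (C−A): 200=2  201=4  202=4  203=11
Waiting(202) = turnaround − burst = 4 − 4 = 0

0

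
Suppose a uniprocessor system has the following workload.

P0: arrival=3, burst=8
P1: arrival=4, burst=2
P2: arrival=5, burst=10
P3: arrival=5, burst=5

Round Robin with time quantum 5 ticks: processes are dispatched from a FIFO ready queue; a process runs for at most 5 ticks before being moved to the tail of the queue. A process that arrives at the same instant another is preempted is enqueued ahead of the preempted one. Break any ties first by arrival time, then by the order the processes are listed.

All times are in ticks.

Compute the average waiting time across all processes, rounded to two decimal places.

Timeline: | idle 0-3 | P0 3-8 | P1 8-10 | P2 10-15 | P3 15-20 | P0 20-23 | P2 23-28 |
Completion: P0=23  P1=10  P2=28  P3=20
Waiting times: P0=12, P1=4, P2=13, P3=10
Average waiting = (12+4+13+10) / 4 = 39/4 = 9.75

9.75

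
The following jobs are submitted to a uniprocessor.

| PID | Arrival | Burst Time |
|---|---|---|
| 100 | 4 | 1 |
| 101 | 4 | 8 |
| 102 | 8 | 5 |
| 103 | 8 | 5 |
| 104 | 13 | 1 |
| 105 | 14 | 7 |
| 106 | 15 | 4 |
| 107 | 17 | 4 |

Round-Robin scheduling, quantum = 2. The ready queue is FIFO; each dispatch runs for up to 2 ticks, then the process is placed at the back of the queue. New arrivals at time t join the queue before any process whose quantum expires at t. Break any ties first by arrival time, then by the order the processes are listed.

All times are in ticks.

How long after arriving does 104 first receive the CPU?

4

Schedule: | idle 0-4 | 100 4-5 | 101 5-9 | 102 9-11 | 103 11-13 | 101 13-15 | 102 15-17 | 104 17-18 | 103 18-20 | 105 20-22 | 106 22-24 | 101 24-26 | 107 26-28 | 102 28-29 | 103 29-30 | 105 30-32 | 106 32-34 | 107 34-36 | 105 36-39 |
Completion: 100=5  101=26  102=29  103=30  104=18  105=39  106=34  107=36
Turnaround (C−A): 100=1  101=22  102=21  103=22  104=5  105=25  106=19  107=19
Response(104) = first start − arrival = 17 − 13 = 4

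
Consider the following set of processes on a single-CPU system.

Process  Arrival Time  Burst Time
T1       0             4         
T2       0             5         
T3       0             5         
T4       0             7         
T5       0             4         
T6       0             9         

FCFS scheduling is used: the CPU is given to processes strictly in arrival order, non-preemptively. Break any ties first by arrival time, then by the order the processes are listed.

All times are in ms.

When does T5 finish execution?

Gantt: | T1 0-4 | T2 4-9 | T3 9-14 | T4 14-21 | T5 21-25 | T6 25-34 |
Completion: T1=4  T2=9  T3=14  T4=21  T5=25  T6=34
Turnaround (C−A): T1=4  T2=9  T3=14  T4=21  T5=25  T6=34

25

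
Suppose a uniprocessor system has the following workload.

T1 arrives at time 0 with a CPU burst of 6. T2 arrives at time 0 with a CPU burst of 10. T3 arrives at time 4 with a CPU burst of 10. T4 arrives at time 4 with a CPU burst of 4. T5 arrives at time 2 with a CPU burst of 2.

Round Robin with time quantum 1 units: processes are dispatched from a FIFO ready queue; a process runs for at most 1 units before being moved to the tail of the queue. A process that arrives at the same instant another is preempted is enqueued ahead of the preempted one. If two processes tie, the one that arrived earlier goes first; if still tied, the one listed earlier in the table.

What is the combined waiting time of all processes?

Gantt: | T1 0-1 | T2 1-2 | T1 2-3 | T5 3-4 | T2 4-5 | T1 5-6 | T3 6-7 | T4 7-8 | T5 8-9 | T2 9-10 | T1 10-11 | T3 11-12 | T4 12-13 | T2 13-14 | T1 14-15 | T3 15-16 | T4 16-17 | T2 17-18 | T1 18-19 | T3 19-20 | T4 20-21 | T2 21-22 | T3 22-23 | T2 23-24 | T3 24-25 | T2 25-26 | T3 26-27 | T2 27-28 | T3 28-29 | T2 29-30 | T3 30-32 |
Completion: T1=19  T2=30  T3=32  T4=21  T5=9
Waiting = turnaround − burst: T1=13, T2=20, T3=18, T4=13, T5=5
Total waiting = 13 + 20 + 18 + 13 + 5 = 69

69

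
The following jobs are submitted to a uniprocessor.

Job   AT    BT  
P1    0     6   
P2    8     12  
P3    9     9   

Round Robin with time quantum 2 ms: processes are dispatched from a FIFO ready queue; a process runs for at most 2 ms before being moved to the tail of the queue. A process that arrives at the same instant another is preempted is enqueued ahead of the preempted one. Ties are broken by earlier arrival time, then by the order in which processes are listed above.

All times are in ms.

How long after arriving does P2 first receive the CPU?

0

Gantt: | P1 0-6 | idle 6-8 | P2 8-10 | P3 10-12 | P2 12-14 | P3 14-16 | P2 16-18 | P3 18-20 | P2 20-22 | P3 22-24 | P2 24-26 | P3 26-27 | P2 27-29 |
Completion: P1=6  P2=29  P3=27
Turnaround (C−A): P1=6  P2=21  P3=18
Response(P2) = first start − arrival = 8 − 8 = 0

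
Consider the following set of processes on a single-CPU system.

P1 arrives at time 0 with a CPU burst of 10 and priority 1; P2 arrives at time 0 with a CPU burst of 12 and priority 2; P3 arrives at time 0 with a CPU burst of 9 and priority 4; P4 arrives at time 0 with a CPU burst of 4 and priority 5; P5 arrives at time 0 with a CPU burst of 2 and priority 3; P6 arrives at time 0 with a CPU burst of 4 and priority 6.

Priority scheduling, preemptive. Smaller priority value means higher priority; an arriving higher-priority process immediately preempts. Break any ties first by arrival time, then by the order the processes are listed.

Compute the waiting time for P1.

0

Gantt: | P1 0-10 | P2 10-22 | P5 22-24 | P3 24-33 | P4 33-37 | P6 37-41 |
Completion: P1=10  P2=22  P3=33  P4=37  P5=24  P6=41
Turnaround (C−A): P1=10  P2=22  P3=33  P4=37  P5=24  P6=41
Waiting(P1) = turnaround − burst = 10 − 10 = 0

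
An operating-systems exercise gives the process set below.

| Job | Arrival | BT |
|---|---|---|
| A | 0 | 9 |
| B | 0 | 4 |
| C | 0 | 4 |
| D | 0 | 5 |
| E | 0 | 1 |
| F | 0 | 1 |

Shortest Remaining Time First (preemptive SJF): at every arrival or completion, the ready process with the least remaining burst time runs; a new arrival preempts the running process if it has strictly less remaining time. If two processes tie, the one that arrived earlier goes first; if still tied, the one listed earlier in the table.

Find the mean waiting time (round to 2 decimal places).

Schedule: | E 0-1 | F 1-2 | B 2-6 | C 6-10 | D 10-15 | A 15-24 |
Completion: A=24  B=6  C=10  D=15  E=1  F=2
Turnaround (C−A): A=24  B=6  C=10  D=15  E=1  F=2
Waiting times: A=15, B=2, C=6, D=10, E=0, F=1
Average waiting = (15+2+6+10+0+1) / 6 = 34/6 = 5.67

5.67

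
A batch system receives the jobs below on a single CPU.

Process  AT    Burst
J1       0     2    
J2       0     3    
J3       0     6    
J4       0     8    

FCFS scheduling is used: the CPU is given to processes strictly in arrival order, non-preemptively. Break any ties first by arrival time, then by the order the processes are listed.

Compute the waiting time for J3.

5

Timeline: | J1 0-2 | J2 2-5 | J3 5-11 | J4 11-19 |
Completion: J1=2  J2=5  J3=11  J4=19
Waiting(J3) = turnaround − burst = 11 − 6 = 5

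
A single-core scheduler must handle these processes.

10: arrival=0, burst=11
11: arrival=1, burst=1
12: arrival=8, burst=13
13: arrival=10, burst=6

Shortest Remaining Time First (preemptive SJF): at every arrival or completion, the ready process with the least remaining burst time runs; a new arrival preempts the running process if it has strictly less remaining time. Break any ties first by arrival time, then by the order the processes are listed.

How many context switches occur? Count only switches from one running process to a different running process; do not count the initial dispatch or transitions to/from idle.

Timeline: | 10 0-1 | 11 1-2 | 10 2-12 | 13 12-18 | 12 18-31 |
Completion: 10=12  11=2  12=31  13=18

4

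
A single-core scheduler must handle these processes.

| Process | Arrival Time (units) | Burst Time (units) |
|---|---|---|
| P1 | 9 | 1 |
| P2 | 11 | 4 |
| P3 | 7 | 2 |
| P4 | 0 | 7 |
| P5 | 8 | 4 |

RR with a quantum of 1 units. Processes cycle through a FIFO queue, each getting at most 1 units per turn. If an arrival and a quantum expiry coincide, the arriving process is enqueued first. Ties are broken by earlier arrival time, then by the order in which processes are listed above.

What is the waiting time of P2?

Timeline: | P4 0-7 | P3 7-8 | P5 8-9 | P3 9-10 | P1 10-11 | P5 11-12 | P2 12-13 | P5 13-14 | P2 14-15 | P5 15-16 | P2 16-18 |
Completion: P1=11  P2=18  P3=10  P4=7  P5=16
Waiting(P2) = turnaround − burst = 7 − 4 = 3

3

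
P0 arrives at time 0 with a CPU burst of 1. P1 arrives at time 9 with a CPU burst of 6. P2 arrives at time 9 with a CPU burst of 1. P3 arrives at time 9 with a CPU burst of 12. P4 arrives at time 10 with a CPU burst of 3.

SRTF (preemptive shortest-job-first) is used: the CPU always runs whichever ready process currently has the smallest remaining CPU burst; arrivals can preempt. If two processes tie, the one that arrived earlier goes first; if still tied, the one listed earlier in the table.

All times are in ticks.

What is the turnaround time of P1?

10

Schedule: | P0 0-1 | idle 1-9 | P2 9-10 | P4 10-13 | P1 13-19 | P3 19-31 |
Completion: P0=1  P1=19  P2=10  P3=31  P4=13
Turnaround (C−A): P0=1  P1=10  P2=1  P3=22  P4=3
Turnaround(P1) = completion − arrival = 19 − 9 = 10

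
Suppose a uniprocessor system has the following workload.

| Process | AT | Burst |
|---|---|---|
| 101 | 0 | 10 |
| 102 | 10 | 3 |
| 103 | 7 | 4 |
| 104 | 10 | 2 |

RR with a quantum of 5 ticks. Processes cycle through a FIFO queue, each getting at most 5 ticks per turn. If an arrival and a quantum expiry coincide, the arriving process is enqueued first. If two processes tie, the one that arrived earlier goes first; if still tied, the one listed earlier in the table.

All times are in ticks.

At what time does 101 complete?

Gantt: | 101 0-10 | 103 10-14 | 102 14-17 | 104 17-19 |
Completion: 101=10  102=17  103=14  104=19

10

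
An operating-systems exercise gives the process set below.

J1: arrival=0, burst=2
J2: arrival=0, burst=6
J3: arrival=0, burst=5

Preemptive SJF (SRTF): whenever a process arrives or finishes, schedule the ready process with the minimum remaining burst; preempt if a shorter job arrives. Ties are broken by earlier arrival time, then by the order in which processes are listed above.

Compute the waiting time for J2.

Timeline: | J1 0-2 | J3 2-7 | J2 7-13 |
Completion: J1=2  J2=13  J3=7
Turnaround (C−A): J1=2  J2=13  J3=7
Waiting(J2) = turnaround − burst = 13 − 6 = 7

7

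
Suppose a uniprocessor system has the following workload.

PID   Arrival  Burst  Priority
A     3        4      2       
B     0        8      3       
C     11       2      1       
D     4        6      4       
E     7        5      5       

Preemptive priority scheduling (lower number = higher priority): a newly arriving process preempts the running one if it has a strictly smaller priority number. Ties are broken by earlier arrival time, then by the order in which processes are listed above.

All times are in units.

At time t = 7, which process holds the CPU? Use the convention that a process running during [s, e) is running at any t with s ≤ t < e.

B

Timeline: | B 0-3 | A 3-7 | B 7-11 | C 11-13 | B 13-14 | D 14-20 | E 20-25 |
Completion: A=7  B=14  C=13  D=20  E=25
Turnaround (C−A): A=4  B=14  C=2  D=16  E=18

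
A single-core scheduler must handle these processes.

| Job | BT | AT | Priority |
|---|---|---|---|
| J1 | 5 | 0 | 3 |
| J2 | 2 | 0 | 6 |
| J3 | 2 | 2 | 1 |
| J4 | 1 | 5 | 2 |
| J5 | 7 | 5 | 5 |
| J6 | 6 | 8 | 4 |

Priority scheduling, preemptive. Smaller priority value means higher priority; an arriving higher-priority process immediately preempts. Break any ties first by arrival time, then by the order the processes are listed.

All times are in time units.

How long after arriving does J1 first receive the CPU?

0

Schedule: | J1 0-2 | J3 2-4 | J1 4-5 | J4 5-6 | J1 6-8 | J6 8-14 | J5 14-21 | J2 21-23 |
Completion: J1=8  J2=23  J3=4  J4=6  J5=21  J6=14
Response(J1) = first start − arrival = 0 − 0 = 0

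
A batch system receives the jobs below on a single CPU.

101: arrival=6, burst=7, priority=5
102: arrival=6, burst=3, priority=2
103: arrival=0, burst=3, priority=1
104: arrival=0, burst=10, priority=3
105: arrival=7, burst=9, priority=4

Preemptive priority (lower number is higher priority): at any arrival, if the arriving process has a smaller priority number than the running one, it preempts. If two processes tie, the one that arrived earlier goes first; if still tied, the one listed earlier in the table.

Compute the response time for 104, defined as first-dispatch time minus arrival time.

Schedule: | 103 0-3 | 104 3-6 | 102 6-9 | 104 9-16 | 105 16-25 | 101 25-32 |
Completion: 101=32  102=9  103=3  104=16  105=25
Response(104) = first start − arrival = 3 − 0 = 3

3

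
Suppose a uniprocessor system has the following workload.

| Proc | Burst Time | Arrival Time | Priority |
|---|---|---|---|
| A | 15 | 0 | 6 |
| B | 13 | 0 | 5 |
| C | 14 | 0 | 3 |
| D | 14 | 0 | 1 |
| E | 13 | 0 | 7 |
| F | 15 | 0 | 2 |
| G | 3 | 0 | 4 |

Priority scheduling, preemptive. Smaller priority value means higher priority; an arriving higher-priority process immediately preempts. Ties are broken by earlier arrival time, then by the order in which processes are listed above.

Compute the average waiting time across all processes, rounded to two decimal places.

37.86

Schedule: | D 0-14 | F 14-29 | C 29-43 | G 43-46 | B 46-59 | A 59-74 | E 74-87 |
Completion: A=74  B=59  C=43  D=14  E=87  F=29  G=46
Turnaround (C−A): A=74  B=59  C=43  D=14  E=87  F=29  G=46
Waiting times: A=59, B=46, C=29, D=0, E=74, F=14, G=43
Average waiting = (59+46+29+0+74+14+43) / 7 = 265/7 = 37.86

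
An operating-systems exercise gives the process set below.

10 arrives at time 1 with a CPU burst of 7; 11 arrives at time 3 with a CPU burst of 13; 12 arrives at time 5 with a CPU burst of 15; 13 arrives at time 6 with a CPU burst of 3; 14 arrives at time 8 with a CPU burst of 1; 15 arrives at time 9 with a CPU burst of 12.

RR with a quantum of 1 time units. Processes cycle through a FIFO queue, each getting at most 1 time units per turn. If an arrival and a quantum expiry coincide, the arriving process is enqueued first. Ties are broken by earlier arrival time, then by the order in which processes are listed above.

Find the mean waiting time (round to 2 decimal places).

20.00

Gantt: | idle 0-1 | 10 1-3 | 11 3-4 | 10 4-5 | 11 5-6 | 12 6-7 | 10 7-8 | 13 8-9 | 11 9-10 | 12 10-11 | 14 11-12 | 10 12-13 | 15 13-14 | 13 14-15 | 11 15-16 | 12 16-17 | 10 17-18 | 15 18-19 | 13 19-20 | 11 20-21 | 12 21-22 | 10 22-23 | 15 23-24 | 11 24-25 | 12 25-26 | 15 26-27 | 11 27-28 | 12 28-29 | 15 29-30 | 11 30-31 | 12 31-32 | 15 32-33 | 11 33-34 | 12 34-35 | 15 35-36 | 11 36-37 | 12 37-38 | 15 38-39 | 11 39-40 | 12 40-41 | 15 41-42 | 11 42-43 | 12 43-44 | 15 44-45 | 11 45-46 | 12 46-47 | 15 47-48 | 12 48-49 | 15 49-50 | 12 50-52 |
Completion: 10=23  11=46  12=52  13=20  14=12  15=50
Turnaround (C−A): 10=22  11=43  12=47  13=14  14=4  15=41
Waiting times: 10=15, 11=30, 12=32, 13=11, 14=3, 15=29
Average waiting = (15+30+32+11+3+29) / 6 = 120/6 = 20.00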